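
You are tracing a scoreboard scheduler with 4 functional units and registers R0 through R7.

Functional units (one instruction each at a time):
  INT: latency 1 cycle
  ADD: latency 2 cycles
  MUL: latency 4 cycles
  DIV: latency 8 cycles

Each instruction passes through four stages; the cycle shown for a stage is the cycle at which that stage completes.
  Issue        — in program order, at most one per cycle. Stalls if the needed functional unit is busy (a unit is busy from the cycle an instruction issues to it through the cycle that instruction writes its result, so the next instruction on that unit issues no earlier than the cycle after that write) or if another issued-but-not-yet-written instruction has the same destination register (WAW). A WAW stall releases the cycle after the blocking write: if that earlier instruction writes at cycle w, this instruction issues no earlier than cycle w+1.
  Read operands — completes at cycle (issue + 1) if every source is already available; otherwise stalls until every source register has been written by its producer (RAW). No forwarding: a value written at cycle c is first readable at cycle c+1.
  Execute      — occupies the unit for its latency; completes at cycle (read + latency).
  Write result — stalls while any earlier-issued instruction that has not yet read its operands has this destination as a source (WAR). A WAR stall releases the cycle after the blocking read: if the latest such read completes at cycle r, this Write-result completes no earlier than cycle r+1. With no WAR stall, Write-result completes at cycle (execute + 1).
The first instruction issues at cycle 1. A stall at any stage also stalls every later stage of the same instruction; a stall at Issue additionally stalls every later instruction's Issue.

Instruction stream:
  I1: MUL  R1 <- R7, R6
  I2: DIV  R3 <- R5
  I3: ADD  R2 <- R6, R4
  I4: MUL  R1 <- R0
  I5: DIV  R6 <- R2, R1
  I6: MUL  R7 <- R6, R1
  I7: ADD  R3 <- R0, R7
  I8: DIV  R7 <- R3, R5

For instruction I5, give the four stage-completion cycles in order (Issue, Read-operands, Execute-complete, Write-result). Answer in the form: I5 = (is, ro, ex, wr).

I5 = (13, 15, 23, 24)

t=1  issue I1 (MUL)
t=2  I1 read-ops · issue I2 (DIV)
t=3  I2 read-ops · issue I3 (ADD)
t=4  I3 read-ops
t=6  I1 finished on MUL · I3 finished on ADD
t=7  I1→R1 · I3→R2
t=8  issue I4 (MUL)
t=9  I4 read-ops
t=11  I2 finished on DIV
t=12  I2→R3
t=13  I4 finished on MUL · issue I5 (DIV)
t=14  I4→R1
t=15  I5 read-ops · issue I6 (MUL)
t=16  issue I7 (ADD)
t=23  I5 finished on DIV
t=24  I5→R6
t=25  I6 read-ops
t=29  I6 finished on MUL
t=30  I6→R7
t=31  I7 read-ops · issue I8 (DIV)
t=33  I7 finished on ADD
t=34  I7→R3
t=35  I8 read-ops
t=43  I8 finished on DIV
t=44  I8→R7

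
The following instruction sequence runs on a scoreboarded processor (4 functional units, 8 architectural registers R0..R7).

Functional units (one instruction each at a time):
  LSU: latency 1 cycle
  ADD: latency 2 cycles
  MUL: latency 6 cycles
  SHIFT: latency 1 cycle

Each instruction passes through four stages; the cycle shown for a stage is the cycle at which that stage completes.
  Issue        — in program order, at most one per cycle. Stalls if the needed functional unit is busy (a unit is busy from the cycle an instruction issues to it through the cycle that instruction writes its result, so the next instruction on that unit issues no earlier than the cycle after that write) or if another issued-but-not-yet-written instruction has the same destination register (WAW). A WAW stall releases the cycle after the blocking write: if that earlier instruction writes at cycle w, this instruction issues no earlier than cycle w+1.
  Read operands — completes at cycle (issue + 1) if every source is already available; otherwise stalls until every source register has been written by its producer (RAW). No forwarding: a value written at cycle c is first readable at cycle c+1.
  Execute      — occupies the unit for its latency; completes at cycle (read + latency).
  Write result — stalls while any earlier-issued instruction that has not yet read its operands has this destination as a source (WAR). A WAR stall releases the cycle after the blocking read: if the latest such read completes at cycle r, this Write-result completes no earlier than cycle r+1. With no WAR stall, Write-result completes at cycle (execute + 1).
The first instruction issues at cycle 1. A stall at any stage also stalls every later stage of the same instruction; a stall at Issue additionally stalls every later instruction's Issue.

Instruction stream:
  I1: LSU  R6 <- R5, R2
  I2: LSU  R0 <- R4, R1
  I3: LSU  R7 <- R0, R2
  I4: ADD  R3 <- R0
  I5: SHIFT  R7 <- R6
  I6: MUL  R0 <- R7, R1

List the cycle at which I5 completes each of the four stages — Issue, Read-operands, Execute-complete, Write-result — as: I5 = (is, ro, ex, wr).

  I1 | 1 | 2 | 3 | 4
  I2 | 5 | 6 | 7 | 8   struct: LSU busy until I1 writes@4
  I3 | 9 | 10 | 11 | 12   struct: LSU busy until I2 writes@8
  I4 | 10 | 11 | 13 | 14
  I5 | 13 | 14 | 15 | 16   WAW R7: wait I3 write@12
  I6 | 14 | 17 | 23 | 24   RAW R7: wait I5 write@16

I5 = (13, 14, 15, 16)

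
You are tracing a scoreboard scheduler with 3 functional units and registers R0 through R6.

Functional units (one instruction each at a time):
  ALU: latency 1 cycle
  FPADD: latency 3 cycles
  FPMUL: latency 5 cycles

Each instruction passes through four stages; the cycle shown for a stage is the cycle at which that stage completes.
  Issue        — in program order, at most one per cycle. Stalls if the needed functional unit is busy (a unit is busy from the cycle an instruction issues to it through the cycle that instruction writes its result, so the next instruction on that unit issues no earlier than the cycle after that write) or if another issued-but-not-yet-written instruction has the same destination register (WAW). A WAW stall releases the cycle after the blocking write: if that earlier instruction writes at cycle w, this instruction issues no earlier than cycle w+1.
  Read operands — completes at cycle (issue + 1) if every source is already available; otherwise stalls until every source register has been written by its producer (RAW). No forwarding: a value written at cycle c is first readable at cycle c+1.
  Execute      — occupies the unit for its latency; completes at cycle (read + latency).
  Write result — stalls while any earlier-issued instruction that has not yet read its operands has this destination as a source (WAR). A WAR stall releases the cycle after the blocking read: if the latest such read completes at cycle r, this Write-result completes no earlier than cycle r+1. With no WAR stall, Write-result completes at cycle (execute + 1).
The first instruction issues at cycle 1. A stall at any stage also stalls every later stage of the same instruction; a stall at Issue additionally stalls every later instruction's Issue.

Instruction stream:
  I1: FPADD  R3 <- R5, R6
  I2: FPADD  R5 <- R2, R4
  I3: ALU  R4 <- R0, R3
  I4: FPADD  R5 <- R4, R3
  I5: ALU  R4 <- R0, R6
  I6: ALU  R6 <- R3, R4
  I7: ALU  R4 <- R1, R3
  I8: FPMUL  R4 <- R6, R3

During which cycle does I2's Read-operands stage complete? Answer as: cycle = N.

cycle 1: I1 dispatched to FPADD
cycle 2: I1 operands ready
cycle 5: I1 complete
cycle 6: R3←I1
cycle 7: I2 dispatched to FPADD
cycle 8: I2 operands ready | I3 dispatched to ALU
cycle 9: I3 operands ready
cycle 10: I3 complete
cycle 11: I2 complete | R4←I3
cycle 12: R5←I2
cycle 13: I4 dispatched to FPADD
cycle 14: I4 operands ready | I5 dispatched to ALU
cycle 15: I5 operands ready
cycle 16: I5 complete
cycle 17: I4 complete | R4←I5
cycle 18: R5←I4 | I6 dispatched to ALU
cycle 19: I6 operands ready
cycle 20: I6 complete
cycle 21: R6←I6
cycle 22: I7 dispatched to ALU
cycle 23: I7 operands ready
cycle 24: I7 complete
cycle 25: R4←I7
cycle 26: I8 dispatched to FPMUL
cycle 27: I8 operands ready
cycle 32: I8 complete
cycle 33: R4←I8

cycle = 8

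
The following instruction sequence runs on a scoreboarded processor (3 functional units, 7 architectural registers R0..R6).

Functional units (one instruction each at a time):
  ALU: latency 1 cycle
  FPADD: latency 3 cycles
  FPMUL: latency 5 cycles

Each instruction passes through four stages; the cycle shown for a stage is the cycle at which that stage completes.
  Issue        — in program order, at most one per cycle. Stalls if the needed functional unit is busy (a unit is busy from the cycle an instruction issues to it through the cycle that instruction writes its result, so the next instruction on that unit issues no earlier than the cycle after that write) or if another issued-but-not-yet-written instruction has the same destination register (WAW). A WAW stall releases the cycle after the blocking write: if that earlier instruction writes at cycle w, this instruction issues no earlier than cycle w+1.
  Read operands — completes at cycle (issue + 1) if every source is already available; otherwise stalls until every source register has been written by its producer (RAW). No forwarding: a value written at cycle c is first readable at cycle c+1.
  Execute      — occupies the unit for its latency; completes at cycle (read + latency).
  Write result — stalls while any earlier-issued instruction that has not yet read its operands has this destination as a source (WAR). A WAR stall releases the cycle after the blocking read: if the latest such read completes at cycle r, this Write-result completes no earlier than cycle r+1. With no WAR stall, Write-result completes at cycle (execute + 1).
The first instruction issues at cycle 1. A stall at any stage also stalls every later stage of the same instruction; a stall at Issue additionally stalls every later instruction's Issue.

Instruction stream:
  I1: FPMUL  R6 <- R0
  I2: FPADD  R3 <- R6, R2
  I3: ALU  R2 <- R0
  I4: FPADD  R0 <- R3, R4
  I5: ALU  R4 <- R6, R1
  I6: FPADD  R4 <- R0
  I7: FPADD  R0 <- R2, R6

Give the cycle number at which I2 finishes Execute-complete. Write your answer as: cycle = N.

t=1  I1 dispatched to FPMUL
t=2  I1 operands ready; I2 dispatched to FPADD
t=3  I3 dispatched to ALU
t=4  I3 operands ready
t=5  I3 complete
t=7  I1 complete
t=8  R6←I1
t=9  I2 operands ready
t=10  R2←I3
t=12  I2 complete
t=13  R3←I2
t=14  I4 dispatched to FPADD
t=15  I4 operands ready; I5 dispatched to ALU
t=16  I5 operands ready
t=17  I5 complete
t=18  I4 complete; R4←I5
t=19  R0←I4
t=20  I6 dispatched to FPADD
t=21  I6 operands ready
t=24  I6 complete
t=25  R4←I6
t=26  I7 dispatched to FPADD
t=27  I7 operands ready
t=30  I7 complete
t=31  R0←I7

cycle = 12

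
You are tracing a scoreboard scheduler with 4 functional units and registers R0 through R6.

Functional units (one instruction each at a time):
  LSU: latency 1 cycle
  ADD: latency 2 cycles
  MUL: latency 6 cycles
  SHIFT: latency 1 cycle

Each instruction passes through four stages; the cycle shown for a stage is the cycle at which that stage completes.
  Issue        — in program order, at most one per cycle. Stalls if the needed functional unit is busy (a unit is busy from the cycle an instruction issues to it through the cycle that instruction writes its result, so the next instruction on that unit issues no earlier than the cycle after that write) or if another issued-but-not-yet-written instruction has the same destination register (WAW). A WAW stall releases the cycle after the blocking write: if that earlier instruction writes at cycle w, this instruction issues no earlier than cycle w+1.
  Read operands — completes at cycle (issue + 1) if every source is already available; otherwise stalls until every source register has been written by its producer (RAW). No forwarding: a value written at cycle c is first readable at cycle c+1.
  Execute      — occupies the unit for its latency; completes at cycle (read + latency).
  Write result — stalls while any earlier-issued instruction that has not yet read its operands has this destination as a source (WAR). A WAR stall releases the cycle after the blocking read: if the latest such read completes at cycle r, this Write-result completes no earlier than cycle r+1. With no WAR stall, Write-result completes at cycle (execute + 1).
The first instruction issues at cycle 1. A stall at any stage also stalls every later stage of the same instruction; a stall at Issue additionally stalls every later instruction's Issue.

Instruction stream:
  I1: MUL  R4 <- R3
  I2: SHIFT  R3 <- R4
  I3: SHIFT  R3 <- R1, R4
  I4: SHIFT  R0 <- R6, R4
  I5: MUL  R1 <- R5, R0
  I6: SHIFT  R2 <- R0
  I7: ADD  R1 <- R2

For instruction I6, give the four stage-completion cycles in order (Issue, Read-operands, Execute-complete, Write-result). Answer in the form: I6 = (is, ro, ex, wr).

I6 = (21, 22, 23, 24)

c1: I1 issues→MUL
c2: I1 reads | I2 issues→SHIFT
c8: I1 exec-done
c9: I1 writes R4
c10: I2 reads
c11: I2 exec-done
c12: I2 writes R3
c13: I3 issues→SHIFT
c14: I3 reads
c15: I3 exec-done
c16: I3 writes R3
c17: I4 issues→SHIFT
c18: I4 reads | I5 issues→MUL
c19: I4 exec-done
c20: I4 writes R0
c21: I5 reads | I6 issues→SHIFT
c22: I6 reads
c23: I6 exec-done
c24: I6 writes R2
c27: I5 exec-done
c28: I5 writes R1
c29: I7 issues→ADD
c30: I7 reads
c32: I7 exec-done
c33: I7 writes R1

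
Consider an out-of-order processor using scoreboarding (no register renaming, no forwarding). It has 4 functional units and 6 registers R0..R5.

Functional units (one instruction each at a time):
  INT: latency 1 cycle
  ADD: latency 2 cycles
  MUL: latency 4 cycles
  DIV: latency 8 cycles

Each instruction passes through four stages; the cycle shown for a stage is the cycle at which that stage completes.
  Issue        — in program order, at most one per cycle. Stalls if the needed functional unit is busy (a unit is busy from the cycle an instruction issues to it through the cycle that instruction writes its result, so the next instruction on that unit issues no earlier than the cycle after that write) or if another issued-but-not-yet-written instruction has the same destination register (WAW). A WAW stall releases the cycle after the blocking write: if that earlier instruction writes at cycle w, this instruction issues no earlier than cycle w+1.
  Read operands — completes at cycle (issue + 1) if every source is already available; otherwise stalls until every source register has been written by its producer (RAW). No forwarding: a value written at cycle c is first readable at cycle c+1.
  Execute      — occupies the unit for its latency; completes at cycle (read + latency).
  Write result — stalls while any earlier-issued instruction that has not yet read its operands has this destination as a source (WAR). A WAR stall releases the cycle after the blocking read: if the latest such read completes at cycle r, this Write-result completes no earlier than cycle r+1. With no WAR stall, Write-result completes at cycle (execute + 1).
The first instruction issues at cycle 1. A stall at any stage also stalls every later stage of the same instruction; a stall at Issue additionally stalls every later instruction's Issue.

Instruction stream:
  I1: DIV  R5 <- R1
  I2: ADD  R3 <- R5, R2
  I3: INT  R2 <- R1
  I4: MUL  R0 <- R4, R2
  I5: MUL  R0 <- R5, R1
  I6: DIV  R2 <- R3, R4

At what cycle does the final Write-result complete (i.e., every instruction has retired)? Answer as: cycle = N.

cycle = 31

c1: I1→DIV
c2: I1 RO; I2→ADD
c3: I3→INT
c4: I3 RO; I4→MUL
c5: I3 EX
c10: I1 EX
c11: I1 WR R5
c12: I2 RO
c13: I3 WR R2
c14: I2 EX; I4 RO
c15: I2 WR R3
c18: I4 EX
c19: I4 WR R0
c20: I5→MUL
c21: I5 RO; I6→DIV
c22: I6 RO
c25: I5 EX
c26: I5 WR R0
c30: I6 EX
c31: I6 WR R2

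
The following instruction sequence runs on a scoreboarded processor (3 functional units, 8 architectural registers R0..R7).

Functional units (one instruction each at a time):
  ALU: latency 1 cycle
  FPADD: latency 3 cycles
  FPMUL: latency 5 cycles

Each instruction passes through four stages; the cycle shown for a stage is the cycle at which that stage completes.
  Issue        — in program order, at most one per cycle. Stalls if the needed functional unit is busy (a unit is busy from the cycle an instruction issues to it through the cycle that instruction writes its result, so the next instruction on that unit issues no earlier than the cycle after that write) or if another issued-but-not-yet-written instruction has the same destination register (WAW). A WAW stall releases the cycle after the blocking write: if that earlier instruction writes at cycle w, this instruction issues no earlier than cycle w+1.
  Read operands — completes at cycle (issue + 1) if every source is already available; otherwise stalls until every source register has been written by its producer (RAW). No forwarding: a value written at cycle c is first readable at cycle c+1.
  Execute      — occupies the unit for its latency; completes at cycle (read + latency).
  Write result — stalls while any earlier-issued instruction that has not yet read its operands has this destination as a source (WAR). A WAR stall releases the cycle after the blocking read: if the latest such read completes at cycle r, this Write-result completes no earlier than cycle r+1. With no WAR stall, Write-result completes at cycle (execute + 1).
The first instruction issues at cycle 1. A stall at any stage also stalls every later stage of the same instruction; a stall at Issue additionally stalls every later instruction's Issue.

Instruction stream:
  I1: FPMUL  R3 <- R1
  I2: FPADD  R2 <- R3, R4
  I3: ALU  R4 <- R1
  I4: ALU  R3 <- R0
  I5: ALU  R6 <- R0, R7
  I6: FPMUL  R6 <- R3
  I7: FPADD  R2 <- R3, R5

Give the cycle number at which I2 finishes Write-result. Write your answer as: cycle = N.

cycle = 13

1) issue 1, read 2, done 7, write 8
2) issue 2, read 9, done 12, write 13  <RAW R3: wait I1 write@8>
3) issue 3, read 4, done 5, write 10  <WAR R4: wait I2 read@9>
4) issue 11, read 12, done 13, write 14  <struct: ALU busy until I3 writes@10>
5) issue 15, read 16, done 17, write 18  <struct: ALU busy until I4 writes@14>
6) issue 19, read 20, done 25, write 26  <WAW R6: wait I5 write@18>
7) issue 20, read 21, done 24, write 25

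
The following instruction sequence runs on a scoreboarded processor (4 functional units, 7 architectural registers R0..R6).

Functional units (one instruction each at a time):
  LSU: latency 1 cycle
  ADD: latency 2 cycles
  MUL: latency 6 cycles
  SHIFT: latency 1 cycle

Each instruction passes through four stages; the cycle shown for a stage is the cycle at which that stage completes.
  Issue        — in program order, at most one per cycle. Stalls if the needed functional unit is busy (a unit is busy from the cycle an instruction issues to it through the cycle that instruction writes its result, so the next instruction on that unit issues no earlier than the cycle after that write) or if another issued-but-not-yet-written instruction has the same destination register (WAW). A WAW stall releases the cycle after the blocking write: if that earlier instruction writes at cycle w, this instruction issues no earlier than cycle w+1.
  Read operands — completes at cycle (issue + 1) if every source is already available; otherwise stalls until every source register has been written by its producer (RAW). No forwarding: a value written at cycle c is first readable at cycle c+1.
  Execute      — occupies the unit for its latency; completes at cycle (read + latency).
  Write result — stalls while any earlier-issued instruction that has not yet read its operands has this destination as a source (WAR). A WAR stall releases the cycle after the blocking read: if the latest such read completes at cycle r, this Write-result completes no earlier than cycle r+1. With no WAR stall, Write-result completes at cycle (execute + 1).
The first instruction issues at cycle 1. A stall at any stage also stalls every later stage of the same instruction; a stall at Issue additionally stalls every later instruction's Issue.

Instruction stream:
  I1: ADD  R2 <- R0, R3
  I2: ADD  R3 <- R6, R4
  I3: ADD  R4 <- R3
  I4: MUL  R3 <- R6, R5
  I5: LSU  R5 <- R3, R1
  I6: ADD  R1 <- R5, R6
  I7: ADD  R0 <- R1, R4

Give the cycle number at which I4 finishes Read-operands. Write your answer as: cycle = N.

t=1  I1→ADD
t=2  I1 RO
t=4  I1 EX
t=5  I1 WR R2
t=6  I2→ADD
t=7  I2 RO
t=9  I2 EX
t=10  I2 WR R3
t=11  I3→ADD
t=12  I3 RO · I4→MUL
t=13  I4 RO · I5→LSU
t=14  I3 EX
t=15  I3 WR R4
t=16  I6→ADD
t=19  I4 EX
t=20  I4 WR R3
t=21  I5 RO
t=22  I5 EX
t=23  I5 WR R5
t=24  I6 RO
t=26  I6 EX
t=27  I6 WR R1
t=28  I7→ADD
t=29  I7 RO
t=31  I7 EX
t=32  I7 WR R0

cycle = 13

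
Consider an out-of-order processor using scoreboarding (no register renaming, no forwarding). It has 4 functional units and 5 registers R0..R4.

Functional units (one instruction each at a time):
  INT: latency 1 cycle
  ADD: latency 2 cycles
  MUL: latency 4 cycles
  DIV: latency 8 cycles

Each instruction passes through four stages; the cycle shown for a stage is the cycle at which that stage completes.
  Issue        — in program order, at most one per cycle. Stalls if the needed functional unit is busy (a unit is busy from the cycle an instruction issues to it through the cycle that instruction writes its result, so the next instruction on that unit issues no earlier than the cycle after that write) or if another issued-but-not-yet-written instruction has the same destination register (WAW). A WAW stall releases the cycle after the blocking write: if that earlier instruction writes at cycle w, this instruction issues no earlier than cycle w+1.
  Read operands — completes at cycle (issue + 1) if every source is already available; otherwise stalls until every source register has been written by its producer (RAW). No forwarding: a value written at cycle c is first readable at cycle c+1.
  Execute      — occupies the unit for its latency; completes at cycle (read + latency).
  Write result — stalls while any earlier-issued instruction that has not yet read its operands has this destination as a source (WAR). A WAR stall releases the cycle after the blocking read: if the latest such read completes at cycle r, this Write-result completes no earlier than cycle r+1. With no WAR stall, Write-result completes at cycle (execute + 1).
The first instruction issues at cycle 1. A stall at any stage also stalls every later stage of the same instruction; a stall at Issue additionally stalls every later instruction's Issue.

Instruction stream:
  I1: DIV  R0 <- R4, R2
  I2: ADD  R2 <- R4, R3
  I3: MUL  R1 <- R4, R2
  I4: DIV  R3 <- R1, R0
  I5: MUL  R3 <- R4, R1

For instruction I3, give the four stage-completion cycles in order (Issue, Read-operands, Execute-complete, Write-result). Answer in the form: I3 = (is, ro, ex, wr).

I3 = (3, 7, 11, 12)

1) issue 1, read 2, done 10, write 11
2) issue 2, read 3, done 5, write 6
3) issue 3, read 7, done 11, write 12  <RAW R2: wait I2 write@6>
4) issue 12, read 13, done 21, write 22  <struct: DIV busy until I1 writes@11>
5) issue 23, read 24, done 28, write 29  <WAW R3: wait I4 write@22>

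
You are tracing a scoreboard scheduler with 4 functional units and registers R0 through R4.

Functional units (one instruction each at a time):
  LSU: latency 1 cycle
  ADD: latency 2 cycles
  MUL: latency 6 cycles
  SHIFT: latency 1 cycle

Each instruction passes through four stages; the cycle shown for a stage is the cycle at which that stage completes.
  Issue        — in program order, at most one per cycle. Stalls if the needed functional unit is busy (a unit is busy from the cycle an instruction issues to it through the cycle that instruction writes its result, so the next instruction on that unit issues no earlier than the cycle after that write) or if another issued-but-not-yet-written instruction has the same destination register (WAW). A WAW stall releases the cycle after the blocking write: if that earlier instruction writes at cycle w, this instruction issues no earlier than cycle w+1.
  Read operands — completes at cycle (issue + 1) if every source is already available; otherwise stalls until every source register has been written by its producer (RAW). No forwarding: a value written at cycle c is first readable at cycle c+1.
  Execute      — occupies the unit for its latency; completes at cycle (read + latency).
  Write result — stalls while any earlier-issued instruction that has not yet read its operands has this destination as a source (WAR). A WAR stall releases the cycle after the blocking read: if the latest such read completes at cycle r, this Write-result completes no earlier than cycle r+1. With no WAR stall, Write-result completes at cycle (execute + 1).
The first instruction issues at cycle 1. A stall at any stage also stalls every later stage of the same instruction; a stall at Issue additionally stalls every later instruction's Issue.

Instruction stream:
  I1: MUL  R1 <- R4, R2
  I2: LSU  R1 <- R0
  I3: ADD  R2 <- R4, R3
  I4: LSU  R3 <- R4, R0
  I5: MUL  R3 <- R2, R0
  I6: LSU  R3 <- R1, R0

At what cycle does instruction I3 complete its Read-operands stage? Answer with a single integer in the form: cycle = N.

I1: IS=1 RO=2 EX=8 WR=9
I2: IS=10 RO=11 EX=12 WR=13  [WAW R1: wait I1 write@9]
I3: IS=11 RO=12 EX=14 WR=15
I4: IS=14 RO=15 EX=16 WR=17  [struct: LSU busy until I2 writes@13]
I5: IS=18 RO=19 EX=25 WR=26  [WAW R3: wait I4 write@17]
I6: IS=27 RO=28 EX=29 WR=30  [WAW R3: wait I5 write@26]

cycle = 12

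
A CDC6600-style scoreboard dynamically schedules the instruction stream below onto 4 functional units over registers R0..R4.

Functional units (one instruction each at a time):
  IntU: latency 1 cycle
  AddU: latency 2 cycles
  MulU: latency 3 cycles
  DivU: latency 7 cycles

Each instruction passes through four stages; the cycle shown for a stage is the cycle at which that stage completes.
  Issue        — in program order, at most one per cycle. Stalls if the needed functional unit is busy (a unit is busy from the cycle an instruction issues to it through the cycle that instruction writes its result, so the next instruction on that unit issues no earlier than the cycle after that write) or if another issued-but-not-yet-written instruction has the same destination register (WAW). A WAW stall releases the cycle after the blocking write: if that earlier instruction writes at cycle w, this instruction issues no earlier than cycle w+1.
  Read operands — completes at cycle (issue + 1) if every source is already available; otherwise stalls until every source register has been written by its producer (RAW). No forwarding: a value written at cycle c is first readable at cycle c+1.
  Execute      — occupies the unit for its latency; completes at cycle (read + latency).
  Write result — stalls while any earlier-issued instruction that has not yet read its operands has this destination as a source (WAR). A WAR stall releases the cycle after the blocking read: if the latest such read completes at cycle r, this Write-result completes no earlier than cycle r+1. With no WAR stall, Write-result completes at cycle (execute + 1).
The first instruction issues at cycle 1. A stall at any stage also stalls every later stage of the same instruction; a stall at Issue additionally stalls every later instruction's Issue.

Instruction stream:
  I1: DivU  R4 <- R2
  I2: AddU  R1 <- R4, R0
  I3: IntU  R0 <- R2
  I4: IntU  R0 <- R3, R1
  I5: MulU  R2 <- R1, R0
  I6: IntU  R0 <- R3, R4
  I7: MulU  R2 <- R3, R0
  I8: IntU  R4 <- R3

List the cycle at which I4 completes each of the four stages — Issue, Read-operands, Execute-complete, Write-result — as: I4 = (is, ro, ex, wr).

I1: IS=1 RO=2 EX=9 WR=10
I2: IS=2 RO=11 EX=13 WR=14  [RAW R4: wait I1 write@10]
I3: IS=3 RO=4 EX=5 WR=12  [WAR R0: wait I2 read@11]
I4: IS=13 RO=15 EX=16 WR=17  [struct: IntU busy until I3 writes@12; RAW R1: wait I2 write@14]
I5: IS=14 RO=18 EX=21 WR=22  [RAW R0: wait I4 write@17]
I6: IS=18 RO=19 EX=20 WR=21  [struct: IntU busy until I4 writes@17]
I7: IS=23 RO=24 EX=27 WR=28  [struct: MulU busy until I5 writes@22]
I8: IS=24 RO=25 EX=26 WR=27

I4 = (13, 15, 16, 17)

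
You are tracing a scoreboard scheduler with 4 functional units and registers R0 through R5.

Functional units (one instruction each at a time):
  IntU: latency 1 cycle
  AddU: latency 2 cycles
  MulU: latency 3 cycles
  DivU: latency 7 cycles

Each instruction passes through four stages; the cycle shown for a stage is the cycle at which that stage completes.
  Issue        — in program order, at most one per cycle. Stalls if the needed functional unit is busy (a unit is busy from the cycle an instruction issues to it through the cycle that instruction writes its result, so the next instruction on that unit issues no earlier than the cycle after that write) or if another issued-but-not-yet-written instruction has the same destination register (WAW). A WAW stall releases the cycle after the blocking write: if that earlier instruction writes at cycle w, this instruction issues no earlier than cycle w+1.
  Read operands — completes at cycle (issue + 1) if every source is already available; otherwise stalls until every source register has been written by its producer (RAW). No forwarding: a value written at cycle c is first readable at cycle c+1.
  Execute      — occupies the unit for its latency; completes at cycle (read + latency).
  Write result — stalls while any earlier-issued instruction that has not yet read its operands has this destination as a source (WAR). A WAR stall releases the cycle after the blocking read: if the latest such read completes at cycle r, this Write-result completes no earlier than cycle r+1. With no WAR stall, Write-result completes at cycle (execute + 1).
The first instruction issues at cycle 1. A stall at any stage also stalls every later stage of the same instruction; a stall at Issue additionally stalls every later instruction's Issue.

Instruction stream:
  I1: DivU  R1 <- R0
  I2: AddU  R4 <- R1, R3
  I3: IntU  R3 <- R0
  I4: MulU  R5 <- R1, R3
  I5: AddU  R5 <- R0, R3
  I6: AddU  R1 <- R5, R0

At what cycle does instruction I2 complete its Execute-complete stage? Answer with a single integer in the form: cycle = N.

cycle 1: I1 dispatched to DivU
cycle 2: I1 operands ready, I2 dispatched to AddU
cycle 3: I3 dispatched to IntU
cycle 4: I3 operands ready, I4 dispatched to MulU
cycle 5: I3 complete
cycle 9: I1 complete
cycle 10: R1←I1
cycle 11: I2 operands ready
cycle 12: R3←I3
cycle 13: I2 complete, I4 operands ready
cycle 14: R4←I2
cycle 16: I4 complete
cycle 17: R5←I4
cycle 18: I5 dispatched to AddU
cycle 19: I5 operands ready
cycle 21: I5 complete
cycle 22: R5←I5
cycle 23: I6 dispatched to AddU
cycle 24: I6 operands ready
cycle 26: I6 complete
cycle 27: R1←I6

cycle = 13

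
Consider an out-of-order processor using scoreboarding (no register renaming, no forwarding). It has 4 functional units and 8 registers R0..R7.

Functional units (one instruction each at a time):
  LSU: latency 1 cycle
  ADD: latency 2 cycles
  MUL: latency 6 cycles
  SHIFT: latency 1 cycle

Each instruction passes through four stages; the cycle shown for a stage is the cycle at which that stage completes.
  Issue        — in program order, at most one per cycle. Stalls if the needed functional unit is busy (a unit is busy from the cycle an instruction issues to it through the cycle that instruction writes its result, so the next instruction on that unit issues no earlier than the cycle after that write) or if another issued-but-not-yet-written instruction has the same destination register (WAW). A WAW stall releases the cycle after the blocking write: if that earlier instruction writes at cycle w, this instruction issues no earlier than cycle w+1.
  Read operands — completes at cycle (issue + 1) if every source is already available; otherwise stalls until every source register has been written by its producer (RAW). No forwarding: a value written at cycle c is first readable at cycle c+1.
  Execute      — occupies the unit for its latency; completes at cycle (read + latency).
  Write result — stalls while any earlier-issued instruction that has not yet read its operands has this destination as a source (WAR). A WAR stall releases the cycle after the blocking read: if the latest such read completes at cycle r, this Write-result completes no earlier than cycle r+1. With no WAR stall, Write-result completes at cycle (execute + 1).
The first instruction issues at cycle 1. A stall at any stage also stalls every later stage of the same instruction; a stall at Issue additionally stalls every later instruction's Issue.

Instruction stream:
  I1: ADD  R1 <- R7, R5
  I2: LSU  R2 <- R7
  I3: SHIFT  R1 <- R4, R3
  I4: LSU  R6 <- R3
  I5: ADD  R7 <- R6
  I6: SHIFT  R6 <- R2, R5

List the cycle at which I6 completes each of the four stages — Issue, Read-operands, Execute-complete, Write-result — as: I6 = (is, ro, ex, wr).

I6 = (11, 12, 13, 14)

[1] I1→ADD
[2] I1 RO | I2→LSU
[3] I2 RO
[4] I1 EX | I2 EX
[5] I1 WR R1 | I2 WR R2
[6] I3→SHIFT
[7] I3 RO | I4→LSU
[8] I3 EX | I4 RO | I5→ADD
[9] I3 WR R1 | I4 EX
[10] I4 WR R6
[11] I5 RO | I6→SHIFT
[12] I6 RO
[13] I5 EX | I6 EX
[14] I5 WR R7 | I6 WR R6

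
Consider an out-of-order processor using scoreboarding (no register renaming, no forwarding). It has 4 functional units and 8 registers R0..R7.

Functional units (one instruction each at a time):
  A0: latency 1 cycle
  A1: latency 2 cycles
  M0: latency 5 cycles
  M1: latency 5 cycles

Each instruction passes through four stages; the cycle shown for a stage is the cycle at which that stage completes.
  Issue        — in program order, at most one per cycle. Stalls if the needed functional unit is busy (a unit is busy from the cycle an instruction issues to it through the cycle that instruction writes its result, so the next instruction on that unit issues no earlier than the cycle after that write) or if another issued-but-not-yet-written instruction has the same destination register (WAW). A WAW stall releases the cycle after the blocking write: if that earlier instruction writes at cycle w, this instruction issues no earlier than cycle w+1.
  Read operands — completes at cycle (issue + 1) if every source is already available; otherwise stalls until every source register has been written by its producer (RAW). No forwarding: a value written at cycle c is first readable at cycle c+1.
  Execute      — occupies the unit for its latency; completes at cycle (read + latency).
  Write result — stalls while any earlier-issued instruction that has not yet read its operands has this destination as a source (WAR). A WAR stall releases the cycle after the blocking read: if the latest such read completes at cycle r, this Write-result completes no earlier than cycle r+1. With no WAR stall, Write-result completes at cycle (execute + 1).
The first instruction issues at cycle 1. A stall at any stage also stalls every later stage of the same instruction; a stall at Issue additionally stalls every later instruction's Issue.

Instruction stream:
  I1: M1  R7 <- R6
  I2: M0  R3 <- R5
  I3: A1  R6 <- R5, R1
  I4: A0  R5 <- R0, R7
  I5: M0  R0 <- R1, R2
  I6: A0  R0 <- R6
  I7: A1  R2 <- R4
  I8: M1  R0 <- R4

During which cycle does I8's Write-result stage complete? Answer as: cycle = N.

cycle 1: I1 dispatched to M1
cycle 2: I1 operands ready · I2 dispatched to M0
cycle 3: I2 operands ready · I3 dispatched to A1
cycle 4: I3 operands ready · I4 dispatched to A0
cycle 6: I3 complete
cycle 7: I1 complete · R6←I3
cycle 8: R7←I1 · I2 complete
cycle 9: R3←I2 · I4 operands ready
cycle 10: I4 complete · I5 dispatched to M0
cycle 11: R5←I4 · I5 operands ready
cycle 16: I5 complete
cycle 17: R0←I5
cycle 18: I6 dispatched to A0
cycle 19: I6 operands ready · I7 dispatched to A1
cycle 20: I6 complete · I7 operands ready
cycle 21: R0←I6
cycle 22: I7 complete · I8 dispatched to M1
cycle 23: R2←I7 · I8 operands ready
cycle 28: I8 complete
cycle 29: R0←I8

cycle = 29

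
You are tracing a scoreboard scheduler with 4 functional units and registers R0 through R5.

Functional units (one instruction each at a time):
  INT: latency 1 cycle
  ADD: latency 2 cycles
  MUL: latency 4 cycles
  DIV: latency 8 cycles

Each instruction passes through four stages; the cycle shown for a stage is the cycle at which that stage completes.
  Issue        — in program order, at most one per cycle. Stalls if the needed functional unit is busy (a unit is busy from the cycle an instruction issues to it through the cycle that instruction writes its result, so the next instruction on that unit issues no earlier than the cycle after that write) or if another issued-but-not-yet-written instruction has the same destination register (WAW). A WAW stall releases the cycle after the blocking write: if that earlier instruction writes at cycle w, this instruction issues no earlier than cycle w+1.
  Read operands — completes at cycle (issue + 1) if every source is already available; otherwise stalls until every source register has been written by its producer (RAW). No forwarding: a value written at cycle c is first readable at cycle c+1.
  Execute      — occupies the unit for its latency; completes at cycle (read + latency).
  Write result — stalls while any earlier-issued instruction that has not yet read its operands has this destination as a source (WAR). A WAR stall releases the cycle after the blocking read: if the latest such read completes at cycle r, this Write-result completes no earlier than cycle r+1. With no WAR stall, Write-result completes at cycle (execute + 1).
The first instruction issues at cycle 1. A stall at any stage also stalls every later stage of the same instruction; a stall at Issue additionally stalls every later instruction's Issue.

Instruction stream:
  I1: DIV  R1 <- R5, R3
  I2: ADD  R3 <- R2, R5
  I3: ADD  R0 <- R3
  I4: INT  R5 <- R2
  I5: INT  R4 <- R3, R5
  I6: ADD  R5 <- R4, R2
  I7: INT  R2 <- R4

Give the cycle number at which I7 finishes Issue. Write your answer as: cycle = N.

[I1] 1/2/10/11
[I2] 2/3/5/6
[I3] 7/8/10/11  (struct: ADD busy until I2 writes@6)
[I4] 8/9/10/11
[I5] 12/13/14/15  (struct: INT busy until I4 writes@11)
[I6] 13/16/18/19  (RAW R4: wait I5 write@15)
[I7] 16/17/18/19  (struct: INT busy until I5 writes@15)

cycle = 16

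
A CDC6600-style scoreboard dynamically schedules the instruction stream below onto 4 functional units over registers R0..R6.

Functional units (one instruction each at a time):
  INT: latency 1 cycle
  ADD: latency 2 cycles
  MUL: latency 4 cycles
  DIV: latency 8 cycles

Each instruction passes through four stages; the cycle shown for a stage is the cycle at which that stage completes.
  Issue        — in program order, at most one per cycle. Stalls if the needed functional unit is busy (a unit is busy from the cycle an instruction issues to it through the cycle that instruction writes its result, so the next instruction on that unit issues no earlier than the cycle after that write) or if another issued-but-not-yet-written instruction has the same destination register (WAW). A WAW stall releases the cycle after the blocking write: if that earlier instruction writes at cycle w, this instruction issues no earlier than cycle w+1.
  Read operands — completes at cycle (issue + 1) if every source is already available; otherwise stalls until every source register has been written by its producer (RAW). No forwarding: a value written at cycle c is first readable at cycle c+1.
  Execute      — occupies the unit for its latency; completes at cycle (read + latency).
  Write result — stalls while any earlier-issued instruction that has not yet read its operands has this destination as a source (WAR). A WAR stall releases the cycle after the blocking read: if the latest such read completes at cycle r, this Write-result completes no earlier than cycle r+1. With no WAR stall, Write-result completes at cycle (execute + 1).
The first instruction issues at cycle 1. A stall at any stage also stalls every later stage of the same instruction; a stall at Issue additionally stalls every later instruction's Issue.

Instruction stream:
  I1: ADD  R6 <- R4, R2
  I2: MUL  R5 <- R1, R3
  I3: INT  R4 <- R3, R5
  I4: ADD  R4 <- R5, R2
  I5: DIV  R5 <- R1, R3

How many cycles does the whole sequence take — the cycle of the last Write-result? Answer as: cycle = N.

I1: IS=1 RO=2 EX=4 WR=5
I2: IS=2 RO=3 EX=7 WR=8
I3: IS=3 RO=9 EX=10 WR=11  [RAW R5: wait I2 write@8]
I4: IS=12 RO=13 EX=15 WR=16  [WAW R4: wait I3 write@11]
I5: IS=13 RO=14 EX=22 WR=23

cycle = 23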